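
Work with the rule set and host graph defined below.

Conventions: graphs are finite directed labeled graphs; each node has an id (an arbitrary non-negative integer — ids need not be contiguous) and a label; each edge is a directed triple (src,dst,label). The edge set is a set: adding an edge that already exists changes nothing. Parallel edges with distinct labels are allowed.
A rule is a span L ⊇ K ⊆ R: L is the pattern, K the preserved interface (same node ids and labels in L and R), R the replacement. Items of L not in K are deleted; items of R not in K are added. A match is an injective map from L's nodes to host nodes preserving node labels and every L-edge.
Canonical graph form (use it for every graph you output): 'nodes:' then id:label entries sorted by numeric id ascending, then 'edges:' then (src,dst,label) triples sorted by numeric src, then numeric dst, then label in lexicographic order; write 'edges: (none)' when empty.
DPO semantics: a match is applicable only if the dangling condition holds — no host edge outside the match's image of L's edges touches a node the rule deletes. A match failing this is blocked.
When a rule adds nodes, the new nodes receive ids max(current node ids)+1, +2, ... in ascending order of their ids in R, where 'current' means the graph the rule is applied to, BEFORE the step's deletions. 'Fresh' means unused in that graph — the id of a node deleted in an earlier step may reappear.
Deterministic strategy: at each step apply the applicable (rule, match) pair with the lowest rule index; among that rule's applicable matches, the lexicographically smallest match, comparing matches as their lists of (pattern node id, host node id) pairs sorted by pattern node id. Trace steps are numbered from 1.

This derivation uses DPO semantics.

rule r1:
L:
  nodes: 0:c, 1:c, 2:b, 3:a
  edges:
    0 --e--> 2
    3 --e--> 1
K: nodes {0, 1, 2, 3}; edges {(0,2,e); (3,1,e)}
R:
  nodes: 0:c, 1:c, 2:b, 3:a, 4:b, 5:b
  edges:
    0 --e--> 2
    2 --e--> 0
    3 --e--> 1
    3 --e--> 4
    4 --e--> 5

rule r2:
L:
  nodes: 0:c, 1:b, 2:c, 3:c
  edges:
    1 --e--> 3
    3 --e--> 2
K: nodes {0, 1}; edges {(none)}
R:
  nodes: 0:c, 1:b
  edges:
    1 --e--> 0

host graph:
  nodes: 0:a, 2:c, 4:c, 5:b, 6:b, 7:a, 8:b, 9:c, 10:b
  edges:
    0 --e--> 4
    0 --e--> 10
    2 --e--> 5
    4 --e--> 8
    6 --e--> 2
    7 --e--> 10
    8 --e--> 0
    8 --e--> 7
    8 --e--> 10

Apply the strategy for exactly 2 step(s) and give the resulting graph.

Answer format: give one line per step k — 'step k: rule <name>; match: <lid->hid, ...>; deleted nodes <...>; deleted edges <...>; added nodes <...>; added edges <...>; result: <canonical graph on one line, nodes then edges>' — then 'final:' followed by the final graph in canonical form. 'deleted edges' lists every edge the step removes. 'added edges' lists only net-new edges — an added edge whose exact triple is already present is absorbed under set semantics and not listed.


step 1: rule r1; match: 0->2, 1->4, 2->5, 3->0; deleted nodes (none); deleted edges (none); added nodes 11, 12; added edges (0,11,e); (5,2,e); (11,12,e); result: nodes: 0:a, 2:c, 4:c, 5:b, 6:b, 7:a, 8:b, 9:c, 10:b, 11:b, 12:b edges: (0,4,e); (0,10,e); (0,11,e); (2,5,e); (4,8,e); (5,2,e); (6,2,e); (7,10,e); (8,0,e); (8,7,e); (8,10,e); (11,12,e)
step 2: rule r1; match: 0->2, 1->4, 2->5, 3->0; deleted nodes (none); deleted edges (none); added nodes 13, 14; added edges (0,13,e); (13,14,e); result: nodes: 0:a, 2:c, 4:c, 5:b, 6:b, 7:a, 8:b, 9:c, 10:b, 11:b, 12:b, 13:b, 14:b edges: (0,4,e); (0,10,e); (0,11,e); (0,13,e); (2,5,e); (4,8,e); (5,2,e); (6,2,e); (7,10,e); (8,0,e); (8,7,e); (8,10,e); (11,12,e); (13,14,e)
final:
nodes: 0:a, 2:c, 4:c, 5:b, 6:b, 7:a, 8:b, 9:c, 10:b, 11:b, 12:b, 13:b, 14:b
edges: (0,4,e); (0,10,e); (0,11,e); (0,13,e); (2,5,e); (4,8,e); (5,2,e); (6,2,e); (7,10,e); (8,0,e); (8,7,e); (8,10,e); (11,12,e); (13,14,e)


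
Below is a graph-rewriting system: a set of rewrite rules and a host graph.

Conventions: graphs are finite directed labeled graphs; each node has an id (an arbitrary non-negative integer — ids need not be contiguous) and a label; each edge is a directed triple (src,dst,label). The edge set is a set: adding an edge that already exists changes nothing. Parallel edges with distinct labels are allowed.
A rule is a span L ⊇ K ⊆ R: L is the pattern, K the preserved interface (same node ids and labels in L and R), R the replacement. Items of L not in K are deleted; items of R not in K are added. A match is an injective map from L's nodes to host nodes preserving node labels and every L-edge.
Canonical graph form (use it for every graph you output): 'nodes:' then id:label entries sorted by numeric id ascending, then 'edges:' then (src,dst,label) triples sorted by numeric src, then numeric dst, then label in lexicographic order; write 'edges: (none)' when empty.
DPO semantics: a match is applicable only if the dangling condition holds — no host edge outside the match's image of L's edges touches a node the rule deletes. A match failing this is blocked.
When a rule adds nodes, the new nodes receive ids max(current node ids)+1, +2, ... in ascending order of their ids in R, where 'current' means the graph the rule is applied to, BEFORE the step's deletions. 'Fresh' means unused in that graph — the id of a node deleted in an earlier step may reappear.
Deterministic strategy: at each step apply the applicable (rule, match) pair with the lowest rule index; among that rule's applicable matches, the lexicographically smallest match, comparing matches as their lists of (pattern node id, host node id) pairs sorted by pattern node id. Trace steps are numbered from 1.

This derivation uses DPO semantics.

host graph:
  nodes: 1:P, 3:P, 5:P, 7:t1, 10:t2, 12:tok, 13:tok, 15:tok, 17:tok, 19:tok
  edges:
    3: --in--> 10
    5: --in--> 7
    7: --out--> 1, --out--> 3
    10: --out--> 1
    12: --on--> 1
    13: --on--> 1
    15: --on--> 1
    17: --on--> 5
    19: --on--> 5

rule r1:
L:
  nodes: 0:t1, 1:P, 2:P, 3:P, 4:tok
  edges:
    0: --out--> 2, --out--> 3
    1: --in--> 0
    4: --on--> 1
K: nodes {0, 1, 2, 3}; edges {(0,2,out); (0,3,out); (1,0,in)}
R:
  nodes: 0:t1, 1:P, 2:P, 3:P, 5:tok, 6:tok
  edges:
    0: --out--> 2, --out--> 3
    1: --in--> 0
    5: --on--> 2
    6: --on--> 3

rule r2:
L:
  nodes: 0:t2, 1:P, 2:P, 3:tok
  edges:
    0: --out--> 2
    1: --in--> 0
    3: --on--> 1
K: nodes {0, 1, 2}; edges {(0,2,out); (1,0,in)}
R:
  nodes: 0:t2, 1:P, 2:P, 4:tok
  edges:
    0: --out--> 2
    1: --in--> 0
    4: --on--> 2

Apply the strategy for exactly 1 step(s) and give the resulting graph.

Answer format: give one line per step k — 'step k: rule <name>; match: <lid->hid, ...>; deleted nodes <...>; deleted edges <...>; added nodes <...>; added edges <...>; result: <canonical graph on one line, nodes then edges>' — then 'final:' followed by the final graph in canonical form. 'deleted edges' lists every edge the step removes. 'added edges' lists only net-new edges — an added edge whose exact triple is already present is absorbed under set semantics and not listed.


step 1: rule r1; match: 0->7, 1->5, 2->1, 3->3, 4->17; deleted nodes 17; deleted edges (17,5,on); added nodes 20, 21; added edges (20,1,on); (21,3,on); result: nodes: 1:P, 3:P, 5:P, 7:t1, 10:t2, 12:tok, 13:tok, 15:tok, 19:tok, 20:tok, 21:tok edges: (3,10,in); (5,7,in); (7,1,out); (7,3,out); (10,1,out); (12,1,on); (13,1,on); (15,1,on); (19,5,on); (20,1,on); (21,3,on)
final:
nodes: 1:P, 3:P, 5:P, 7:t1, 10:t2, 12:tok, 13:tok, 15:tok, 19:tok, 20:tok, 21:tok
edges: (3,10,in); (5,7,in); (7,1,out); (7,3,out); (10,1,out); (12,1,on); (13,1,on); (15,1,on); (19,5,on); (20,1,on); (21,3,on)


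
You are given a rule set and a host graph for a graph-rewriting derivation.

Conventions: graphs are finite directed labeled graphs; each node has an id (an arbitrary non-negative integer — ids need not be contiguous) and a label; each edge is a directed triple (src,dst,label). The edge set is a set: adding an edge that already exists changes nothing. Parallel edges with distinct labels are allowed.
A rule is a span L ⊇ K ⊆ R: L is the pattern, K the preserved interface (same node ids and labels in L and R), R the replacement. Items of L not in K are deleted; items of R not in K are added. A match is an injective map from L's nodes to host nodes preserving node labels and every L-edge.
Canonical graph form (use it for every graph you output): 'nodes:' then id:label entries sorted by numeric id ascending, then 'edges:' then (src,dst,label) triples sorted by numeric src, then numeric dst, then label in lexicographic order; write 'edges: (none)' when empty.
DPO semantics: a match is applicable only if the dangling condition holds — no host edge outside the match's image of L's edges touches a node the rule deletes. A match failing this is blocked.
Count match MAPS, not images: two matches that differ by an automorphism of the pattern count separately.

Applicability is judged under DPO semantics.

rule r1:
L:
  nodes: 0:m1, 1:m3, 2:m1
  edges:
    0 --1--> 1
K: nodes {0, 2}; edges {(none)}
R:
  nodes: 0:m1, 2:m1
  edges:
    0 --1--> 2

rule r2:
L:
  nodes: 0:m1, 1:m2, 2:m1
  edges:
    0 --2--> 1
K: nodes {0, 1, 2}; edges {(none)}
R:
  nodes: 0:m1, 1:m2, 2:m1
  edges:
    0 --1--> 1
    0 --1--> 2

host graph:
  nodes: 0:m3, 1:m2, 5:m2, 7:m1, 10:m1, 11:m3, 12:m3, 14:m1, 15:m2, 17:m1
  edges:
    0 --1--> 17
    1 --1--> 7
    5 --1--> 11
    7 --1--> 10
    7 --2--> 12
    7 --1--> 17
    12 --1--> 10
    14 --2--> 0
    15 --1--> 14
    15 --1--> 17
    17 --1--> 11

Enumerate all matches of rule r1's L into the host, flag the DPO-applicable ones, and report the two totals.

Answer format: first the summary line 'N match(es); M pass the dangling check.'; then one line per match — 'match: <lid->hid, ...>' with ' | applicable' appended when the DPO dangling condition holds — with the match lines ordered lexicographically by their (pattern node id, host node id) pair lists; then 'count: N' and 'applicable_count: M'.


3 match(es); 0 pass the dangling check.
match: 0->17, 1->11, 2->7
match: 0->17, 1->11, 2->10
match: 0->17, 1->11, 2->14
count: 3
applicable_count: 0


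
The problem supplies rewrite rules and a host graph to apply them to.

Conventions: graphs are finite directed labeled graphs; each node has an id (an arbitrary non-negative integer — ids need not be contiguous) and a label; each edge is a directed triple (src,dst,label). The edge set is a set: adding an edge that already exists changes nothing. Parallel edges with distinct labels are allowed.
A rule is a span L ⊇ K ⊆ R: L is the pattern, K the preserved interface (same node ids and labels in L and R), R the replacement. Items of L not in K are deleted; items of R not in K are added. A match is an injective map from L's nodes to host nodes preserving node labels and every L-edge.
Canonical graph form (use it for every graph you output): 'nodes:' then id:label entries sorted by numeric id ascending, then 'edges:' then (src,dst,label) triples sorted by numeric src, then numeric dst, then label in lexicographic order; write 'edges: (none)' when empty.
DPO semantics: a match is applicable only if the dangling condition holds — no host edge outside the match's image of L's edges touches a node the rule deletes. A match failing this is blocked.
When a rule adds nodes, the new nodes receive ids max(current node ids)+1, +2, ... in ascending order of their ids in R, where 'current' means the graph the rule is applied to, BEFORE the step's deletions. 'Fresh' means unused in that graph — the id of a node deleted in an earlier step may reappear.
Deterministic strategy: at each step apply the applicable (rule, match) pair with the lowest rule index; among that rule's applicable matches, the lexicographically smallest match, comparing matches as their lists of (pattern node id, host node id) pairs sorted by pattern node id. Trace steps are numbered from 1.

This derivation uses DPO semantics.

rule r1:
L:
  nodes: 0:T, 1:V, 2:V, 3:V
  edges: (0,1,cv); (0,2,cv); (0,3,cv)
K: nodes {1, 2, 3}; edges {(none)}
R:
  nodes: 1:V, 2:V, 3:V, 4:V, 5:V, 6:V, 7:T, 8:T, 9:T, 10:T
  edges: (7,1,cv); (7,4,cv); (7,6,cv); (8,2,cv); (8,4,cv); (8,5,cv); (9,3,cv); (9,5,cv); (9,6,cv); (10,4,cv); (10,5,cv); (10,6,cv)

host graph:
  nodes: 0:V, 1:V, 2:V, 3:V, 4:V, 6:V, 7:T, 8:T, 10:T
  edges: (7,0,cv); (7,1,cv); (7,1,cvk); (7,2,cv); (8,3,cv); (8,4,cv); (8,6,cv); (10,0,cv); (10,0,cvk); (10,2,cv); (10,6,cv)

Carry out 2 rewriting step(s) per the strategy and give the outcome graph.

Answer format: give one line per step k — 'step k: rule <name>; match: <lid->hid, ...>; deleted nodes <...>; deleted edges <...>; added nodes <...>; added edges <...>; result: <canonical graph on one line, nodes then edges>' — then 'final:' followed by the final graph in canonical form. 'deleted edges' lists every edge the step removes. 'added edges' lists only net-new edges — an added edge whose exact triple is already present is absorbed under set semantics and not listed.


step 1: rule r1; match: 0->8, 1->3, 2->4, 3->6; deleted nodes 8; deleted edges (8,3,cv); (8,4,cv); (8,6,cv); added nodes 11, 12, 13, 14, 15, 16, 17; added edges (14,3,cv); (14,11,cv); (14,13,cv); (15,4,cv); (15,11,cv); (15,12,cv); (16,6,cv); (16,12,cv); (16,13,cv); (17,11,cv); (17,12,cv); (17,13,cv); result: nodes: 0:V, 1:V, 2:V, 3:V, 4:V, 6:V, 7:T, 10:T, 11:V, 12:V, 13:V, 14:T, 15:T, 16:T, 17:T edges: (7,0,cv); (7,1,cv); (7,1,cvk); (7,2,cv); (10,0,cv); (10,0,cvk); (10,2,cv); (10,6,cv); (14,3,cv); (14,11,cv); (14,13,cv); (15,4,cv); (15,11,cv); (15,12,cv); (16,6,cv); (16,12,cv); (16,13,cv); (17,11,cv); (17,12,cv); (17,13,cv)
step 2: rule r1; match: 0->14, 1->3, 2->11, 3->13; deleted nodes 14; deleted edges (14,3,cv); (14,11,cv); (14,13,cv); added nodes 18, 19, 20, 21, 22, 23, 24; added edges (21,3,cv); (21,18,cv); (21,20,cv); (22,11,cv); (22,18,cv); (22,19,cv); (23,13,cv); (23,19,cv); (23,20,cv); (24,18,cv); (24,19,cv); (24,20,cv); result: nodes: 0:V, 1:V, 2:V, 3:V, 4:V, 6:V, 7:T, 10:T, 11:V, 12:V, 13:V, 15:T, 16:T, 17:T, 18:V, 19:V, 20:V, 21:T, 22:T, 23:T, 24:T edges: (7,0,cv); (7,1,cv); (7,1,cvk); (7,2,cv); (10,0,cv); (10,0,cvk); (10,2,cv); (10,6,cv); (15,4,cv); (15,11,cv); (15,12,cv); (16,6,cv); (16,12,cv); (16,13,cv); (17,11,cv); (17,12,cv); (17,13,cv); (21,3,cv); (21,18,cv); (21,20,cv); (22,11,cv); (22,18,cv); (22,19,cv); (23,13,cv); (23,19,cv); (23,20,cv); (24,18,cv); (24,19,cv); (24,20,cv)
final:
nodes: 0:V, 1:V, 2:V, 3:V, 4:V, 6:V, 7:T, 10:T, 11:V, 12:V, 13:V, 15:T, 16:T, 17:T, 18:V, 19:V, 20:V, 21:T, 22:T, 23:T, 24:T
edges: (7,0,cv); (7,1,cv); (7,1,cvk); (7,2,cv); (10,0,cv); (10,0,cvk); (10,2,cv); (10,6,cv); (15,4,cv); (15,11,cv); (15,12,cv); (16,6,cv); (16,12,cv); (16,13,cv); (17,11,cv); (17,12,cv); (17,13,cv); (21,3,cv); (21,18,cv); (21,20,cv); (22,11,cv); (22,18,cv); (22,19,cv); (23,13,cv); (23,19,cv); (23,20,cv); (24,18,cv); (24,19,cv); (24,20,cv)


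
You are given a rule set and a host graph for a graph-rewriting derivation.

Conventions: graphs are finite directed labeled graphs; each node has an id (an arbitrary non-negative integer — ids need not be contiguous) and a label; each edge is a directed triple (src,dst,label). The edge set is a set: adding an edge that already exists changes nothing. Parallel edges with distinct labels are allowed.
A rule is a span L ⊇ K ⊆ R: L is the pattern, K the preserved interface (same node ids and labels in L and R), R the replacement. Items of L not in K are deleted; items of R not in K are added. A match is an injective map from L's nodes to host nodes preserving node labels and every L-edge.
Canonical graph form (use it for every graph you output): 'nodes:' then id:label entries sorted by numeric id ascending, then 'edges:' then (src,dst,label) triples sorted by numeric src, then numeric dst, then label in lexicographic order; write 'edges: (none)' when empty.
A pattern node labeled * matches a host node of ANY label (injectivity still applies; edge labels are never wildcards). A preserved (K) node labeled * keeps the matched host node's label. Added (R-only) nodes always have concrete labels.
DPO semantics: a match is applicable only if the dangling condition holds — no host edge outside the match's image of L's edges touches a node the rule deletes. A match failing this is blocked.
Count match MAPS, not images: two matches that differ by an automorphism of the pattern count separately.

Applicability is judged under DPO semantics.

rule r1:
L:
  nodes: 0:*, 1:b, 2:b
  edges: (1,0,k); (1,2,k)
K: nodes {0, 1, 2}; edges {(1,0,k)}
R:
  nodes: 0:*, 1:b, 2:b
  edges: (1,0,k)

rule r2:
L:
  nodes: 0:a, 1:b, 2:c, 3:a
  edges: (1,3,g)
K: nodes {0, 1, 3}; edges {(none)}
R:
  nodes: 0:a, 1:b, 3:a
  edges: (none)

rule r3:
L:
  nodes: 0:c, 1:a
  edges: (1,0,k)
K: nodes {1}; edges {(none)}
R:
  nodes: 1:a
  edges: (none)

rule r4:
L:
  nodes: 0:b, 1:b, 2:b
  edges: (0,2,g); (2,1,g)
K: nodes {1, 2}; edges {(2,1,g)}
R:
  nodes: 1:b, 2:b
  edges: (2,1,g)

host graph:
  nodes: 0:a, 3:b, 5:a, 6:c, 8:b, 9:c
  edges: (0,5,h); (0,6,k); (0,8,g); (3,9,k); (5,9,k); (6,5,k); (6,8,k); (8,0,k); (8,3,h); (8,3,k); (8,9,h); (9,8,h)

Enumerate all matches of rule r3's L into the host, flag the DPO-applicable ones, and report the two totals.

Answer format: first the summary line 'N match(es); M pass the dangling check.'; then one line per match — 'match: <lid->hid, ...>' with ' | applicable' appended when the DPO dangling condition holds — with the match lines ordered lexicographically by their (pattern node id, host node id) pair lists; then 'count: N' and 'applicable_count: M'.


2 match(es); 0 pass the dangling check.
match: 0->6, 1->0
match: 0->9, 1->5
count: 2
applicable_count: 0


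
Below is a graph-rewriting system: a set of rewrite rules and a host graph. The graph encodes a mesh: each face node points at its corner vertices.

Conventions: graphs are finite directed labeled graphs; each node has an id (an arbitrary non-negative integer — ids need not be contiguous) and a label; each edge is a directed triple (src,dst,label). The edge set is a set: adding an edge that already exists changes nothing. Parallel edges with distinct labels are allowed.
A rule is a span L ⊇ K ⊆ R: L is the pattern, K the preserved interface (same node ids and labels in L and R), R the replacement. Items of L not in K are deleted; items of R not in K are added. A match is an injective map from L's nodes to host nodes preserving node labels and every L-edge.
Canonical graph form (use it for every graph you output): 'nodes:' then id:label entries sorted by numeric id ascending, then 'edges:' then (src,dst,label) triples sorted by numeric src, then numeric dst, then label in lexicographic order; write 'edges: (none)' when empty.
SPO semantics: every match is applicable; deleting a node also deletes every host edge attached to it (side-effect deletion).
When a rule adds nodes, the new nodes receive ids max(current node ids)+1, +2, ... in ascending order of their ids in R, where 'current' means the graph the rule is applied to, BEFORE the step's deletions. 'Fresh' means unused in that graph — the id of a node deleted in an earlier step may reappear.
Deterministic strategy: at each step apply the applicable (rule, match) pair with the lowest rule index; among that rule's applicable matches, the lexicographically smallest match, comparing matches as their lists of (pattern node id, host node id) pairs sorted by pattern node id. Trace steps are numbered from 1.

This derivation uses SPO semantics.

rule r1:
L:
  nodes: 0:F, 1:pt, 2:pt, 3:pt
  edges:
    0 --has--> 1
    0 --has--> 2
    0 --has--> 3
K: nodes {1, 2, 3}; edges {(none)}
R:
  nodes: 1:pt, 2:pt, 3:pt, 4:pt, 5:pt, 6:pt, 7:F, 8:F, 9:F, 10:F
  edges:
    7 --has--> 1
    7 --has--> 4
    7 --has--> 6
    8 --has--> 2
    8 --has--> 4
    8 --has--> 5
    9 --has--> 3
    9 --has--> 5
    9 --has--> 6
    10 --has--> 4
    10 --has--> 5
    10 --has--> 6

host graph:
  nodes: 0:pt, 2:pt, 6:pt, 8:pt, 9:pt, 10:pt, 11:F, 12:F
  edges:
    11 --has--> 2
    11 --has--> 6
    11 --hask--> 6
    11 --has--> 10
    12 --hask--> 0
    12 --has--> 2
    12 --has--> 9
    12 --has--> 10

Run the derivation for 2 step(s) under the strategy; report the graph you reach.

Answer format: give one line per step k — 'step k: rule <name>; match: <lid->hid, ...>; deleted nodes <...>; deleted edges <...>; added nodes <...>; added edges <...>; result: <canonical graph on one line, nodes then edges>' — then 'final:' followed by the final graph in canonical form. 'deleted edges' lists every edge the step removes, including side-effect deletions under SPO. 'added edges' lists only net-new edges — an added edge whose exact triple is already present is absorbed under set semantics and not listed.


step 1: rule r1; match: 0->11, 1->2, 2->6, 3->10; deleted nodes 11; deleted edges (11,2,has); (11,6,has); (11,6,hask); (11,10,has); added nodes 13, 14, 15, 16, 17, 18, 19; added edges (16,2,has); (16,13,has); (16,15,has); (17,6,has); (17,13,has); (17,14,has); (18,10,has); (18,14,has); (18,15,has); (19,13,has); (19,14,has); (19,15,has); result: nodes: 0:pt, 2:pt, 6:pt, 8:pt, 9:pt, 10:pt, 12:F, 13:pt, 14:pt, 15:pt, 16:F, 17:F, 18:F, 19:F edges: (12,0,hask); (12,2,has); (12,9,has); (12,10,has); (16,2,has); (16,13,has); (16,15,has); (17,6,has); (17,13,has); (17,14,has); (18,10,has); (18,14,has); (18,15,has); (19,13,has); (19,14,has); (19,15,has)
step 2: rule r1; match: 0->12, 1->2, 2->9, 3->10; deleted nodes 12; deleted edges (12,0,hask); (12,2,has); (12,9,has); (12,10,has); added nodes 20, 21, 22, 23, 24, 25, 26; added edges (23,2,has); (23,20,has); (23,22,has); (24,9,has); (24,20,has); (24,21,has); (25,10,has); (25,21,has); (25,22,has); (26,20,has); (26,21,has); (26,22,has); result: nodes: 0:pt, 2:pt, 6:pt, 8:pt, 9:pt, 10:pt, 13:pt, 14:pt, 15:pt, 16:F, 17:F, 18:F, 19:F, 20:pt, 21:pt, 22:pt, 23:F, 24:F, 25:F, 26:F edges: (16,2,has); (16,13,has); (16,15,has); (17,6,has); (17,13,has); (17,14,has); (18,10,has); (18,14,has); (18,15,has); (19,13,has); (19,14,has); (19,15,has); (23,2,has); (23,20,has); (23,22,has); (24,9,has); (24,20,has); (24,21,has); (25,10,has); (25,21,has); (25,22,has); (26,20,has); (26,21,has); (26,22,has)
final:
nodes: 0:pt, 2:pt, 6:pt, 8:pt, 9:pt, 10:pt, 13:pt, 14:pt, 15:pt, 16:F, 17:F, 18:F, 19:F, 20:pt, 21:pt, 22:pt, 23:F, 24:F, 25:F, 26:F
edges: (16,2,has); (16,13,has); (16,15,has); (17,6,has); (17,13,has); (17,14,has); (18,10,has); (18,14,has); (18,15,has); (19,13,has); (19,14,has); (19,15,has); (23,2,has); (23,20,has); (23,22,has); (24,9,has); (24,20,has); (24,21,has); (25,10,has); (25,21,has); (25,22,has); (26,20,has); (26,21,has); (26,22,has)


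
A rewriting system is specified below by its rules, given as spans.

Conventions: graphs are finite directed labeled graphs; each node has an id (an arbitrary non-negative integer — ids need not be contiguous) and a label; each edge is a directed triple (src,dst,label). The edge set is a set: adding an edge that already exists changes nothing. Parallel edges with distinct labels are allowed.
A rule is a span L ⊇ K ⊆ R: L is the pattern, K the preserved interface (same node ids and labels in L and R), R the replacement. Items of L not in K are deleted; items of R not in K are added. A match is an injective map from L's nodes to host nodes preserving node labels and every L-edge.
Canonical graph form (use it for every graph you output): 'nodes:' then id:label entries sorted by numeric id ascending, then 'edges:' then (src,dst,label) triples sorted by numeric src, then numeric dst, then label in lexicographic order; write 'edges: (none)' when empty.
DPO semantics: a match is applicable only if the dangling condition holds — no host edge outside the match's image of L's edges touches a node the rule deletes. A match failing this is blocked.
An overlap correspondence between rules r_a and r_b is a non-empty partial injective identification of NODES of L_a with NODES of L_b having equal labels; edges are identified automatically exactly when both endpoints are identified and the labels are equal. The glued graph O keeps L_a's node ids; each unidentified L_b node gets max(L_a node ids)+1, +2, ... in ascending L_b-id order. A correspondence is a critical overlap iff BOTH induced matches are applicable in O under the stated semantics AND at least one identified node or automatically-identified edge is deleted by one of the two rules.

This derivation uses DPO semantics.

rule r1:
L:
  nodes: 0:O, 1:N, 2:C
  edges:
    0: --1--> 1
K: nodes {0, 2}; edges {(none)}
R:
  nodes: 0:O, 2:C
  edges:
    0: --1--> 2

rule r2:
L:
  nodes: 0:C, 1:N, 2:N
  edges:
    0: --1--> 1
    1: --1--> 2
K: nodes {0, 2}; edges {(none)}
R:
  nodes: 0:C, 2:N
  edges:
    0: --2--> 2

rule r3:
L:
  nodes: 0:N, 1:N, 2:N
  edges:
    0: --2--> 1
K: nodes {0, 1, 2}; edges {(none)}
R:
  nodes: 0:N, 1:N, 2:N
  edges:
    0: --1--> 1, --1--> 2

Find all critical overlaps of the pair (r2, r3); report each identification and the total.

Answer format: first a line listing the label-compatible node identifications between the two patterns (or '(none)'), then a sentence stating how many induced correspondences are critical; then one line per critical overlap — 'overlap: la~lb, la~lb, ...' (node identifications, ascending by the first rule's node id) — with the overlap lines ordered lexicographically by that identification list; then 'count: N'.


label-compatible node identifications between L(r2) and L(r3): 1~0, 1~1, 1~2, 2~0, 2~1, 2~2
3 of the induced correspondences are critical overlaps of r2 and r3.
overlap: 1~2
overlap: 1~2, 2~0
overlap: 1~2, 2~1
count: 3


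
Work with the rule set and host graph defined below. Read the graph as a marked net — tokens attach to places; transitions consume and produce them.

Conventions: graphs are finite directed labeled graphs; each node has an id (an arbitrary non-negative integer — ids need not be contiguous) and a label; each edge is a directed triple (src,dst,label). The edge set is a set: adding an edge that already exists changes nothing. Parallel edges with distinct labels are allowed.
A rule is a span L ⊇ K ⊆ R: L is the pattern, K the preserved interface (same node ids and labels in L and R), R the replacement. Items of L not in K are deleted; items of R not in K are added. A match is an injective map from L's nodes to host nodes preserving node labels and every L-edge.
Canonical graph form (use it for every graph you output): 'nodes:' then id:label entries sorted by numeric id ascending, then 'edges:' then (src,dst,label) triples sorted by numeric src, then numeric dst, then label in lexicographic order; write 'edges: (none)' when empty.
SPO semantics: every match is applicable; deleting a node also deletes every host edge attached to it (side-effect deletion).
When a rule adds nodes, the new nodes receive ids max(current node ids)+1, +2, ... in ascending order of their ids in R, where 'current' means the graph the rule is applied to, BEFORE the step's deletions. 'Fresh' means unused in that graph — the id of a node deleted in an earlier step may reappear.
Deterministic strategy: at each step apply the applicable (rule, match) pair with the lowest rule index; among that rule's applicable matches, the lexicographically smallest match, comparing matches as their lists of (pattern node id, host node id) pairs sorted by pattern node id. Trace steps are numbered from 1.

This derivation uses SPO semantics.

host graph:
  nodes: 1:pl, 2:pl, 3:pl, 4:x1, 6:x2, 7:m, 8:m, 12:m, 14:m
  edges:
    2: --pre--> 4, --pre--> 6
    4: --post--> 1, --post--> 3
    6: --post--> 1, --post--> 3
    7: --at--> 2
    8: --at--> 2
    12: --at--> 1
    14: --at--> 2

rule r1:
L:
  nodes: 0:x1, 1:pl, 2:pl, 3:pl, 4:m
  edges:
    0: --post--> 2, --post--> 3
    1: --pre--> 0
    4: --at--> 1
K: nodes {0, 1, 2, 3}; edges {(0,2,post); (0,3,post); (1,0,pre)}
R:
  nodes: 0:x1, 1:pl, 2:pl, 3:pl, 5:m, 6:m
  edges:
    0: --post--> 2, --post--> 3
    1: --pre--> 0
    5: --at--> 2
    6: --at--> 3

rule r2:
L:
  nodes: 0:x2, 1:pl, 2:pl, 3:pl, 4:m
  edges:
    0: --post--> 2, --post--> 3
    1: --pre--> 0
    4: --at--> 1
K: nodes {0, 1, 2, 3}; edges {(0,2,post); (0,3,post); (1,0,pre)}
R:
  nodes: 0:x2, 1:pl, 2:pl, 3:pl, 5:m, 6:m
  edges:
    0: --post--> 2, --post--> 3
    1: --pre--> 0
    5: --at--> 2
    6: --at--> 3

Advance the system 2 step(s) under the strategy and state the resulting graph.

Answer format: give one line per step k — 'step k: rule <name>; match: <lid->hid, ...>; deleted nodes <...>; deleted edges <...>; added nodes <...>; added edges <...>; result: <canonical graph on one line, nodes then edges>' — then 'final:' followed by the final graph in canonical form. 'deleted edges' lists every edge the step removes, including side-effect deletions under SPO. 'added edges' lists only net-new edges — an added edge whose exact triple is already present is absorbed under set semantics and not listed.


step 1: rule r1; match: 0->4, 1->2, 2->1, 3->3, 4->7; deleted nodes 7; deleted edges (7,2,at); added nodes 15, 16; added edges (15,1,at); (16,3,at); result: nodes: 1:pl, 2:pl, 3:pl, 4:x1, 6:x2, 8:m, 12:m, 14:m, 15:m, 16:m edges: (2,4,pre); (2,6,pre); (4,1,post); (4,3,post); (6,1,post); (6,3,post); (8,2,at); (12,1,at); (14,2,at); (15,1,at); (16,3,at)
step 2: rule r1; match: 0->4, 1->2, 2->1, 3->3, 4->8; deleted nodes 8; deleted edges (8,2,at); added nodes 17, 18; added edges (17,1,at); (18,3,at); result: nodes: 1:pl, 2:pl, 3:pl, 4:x1, 6:x2, 12:m, 14:m, 15:m, 16:m, 17:m, 18:m edges: (2,4,pre); (2,6,pre); (4,1,post); (4,3,post); (6,1,post); (6,3,post); (12,1,at); (14,2,at); (15,1,at); (16,3,at); (17,1,at); (18,3,at)
final:
nodes: 1:pl, 2:pl, 3:pl, 4:x1, 6:x2, 12:m, 14:m, 15:m, 16:m, 17:m, 18:m
edges: (2,4,pre); (2,6,pre); (4,1,post); (4,3,post); (6,1,post); (6,3,post); (12,1,at); (14,2,at); (15,1,at); (16,3,at); (17,1,at); (18,3,at)


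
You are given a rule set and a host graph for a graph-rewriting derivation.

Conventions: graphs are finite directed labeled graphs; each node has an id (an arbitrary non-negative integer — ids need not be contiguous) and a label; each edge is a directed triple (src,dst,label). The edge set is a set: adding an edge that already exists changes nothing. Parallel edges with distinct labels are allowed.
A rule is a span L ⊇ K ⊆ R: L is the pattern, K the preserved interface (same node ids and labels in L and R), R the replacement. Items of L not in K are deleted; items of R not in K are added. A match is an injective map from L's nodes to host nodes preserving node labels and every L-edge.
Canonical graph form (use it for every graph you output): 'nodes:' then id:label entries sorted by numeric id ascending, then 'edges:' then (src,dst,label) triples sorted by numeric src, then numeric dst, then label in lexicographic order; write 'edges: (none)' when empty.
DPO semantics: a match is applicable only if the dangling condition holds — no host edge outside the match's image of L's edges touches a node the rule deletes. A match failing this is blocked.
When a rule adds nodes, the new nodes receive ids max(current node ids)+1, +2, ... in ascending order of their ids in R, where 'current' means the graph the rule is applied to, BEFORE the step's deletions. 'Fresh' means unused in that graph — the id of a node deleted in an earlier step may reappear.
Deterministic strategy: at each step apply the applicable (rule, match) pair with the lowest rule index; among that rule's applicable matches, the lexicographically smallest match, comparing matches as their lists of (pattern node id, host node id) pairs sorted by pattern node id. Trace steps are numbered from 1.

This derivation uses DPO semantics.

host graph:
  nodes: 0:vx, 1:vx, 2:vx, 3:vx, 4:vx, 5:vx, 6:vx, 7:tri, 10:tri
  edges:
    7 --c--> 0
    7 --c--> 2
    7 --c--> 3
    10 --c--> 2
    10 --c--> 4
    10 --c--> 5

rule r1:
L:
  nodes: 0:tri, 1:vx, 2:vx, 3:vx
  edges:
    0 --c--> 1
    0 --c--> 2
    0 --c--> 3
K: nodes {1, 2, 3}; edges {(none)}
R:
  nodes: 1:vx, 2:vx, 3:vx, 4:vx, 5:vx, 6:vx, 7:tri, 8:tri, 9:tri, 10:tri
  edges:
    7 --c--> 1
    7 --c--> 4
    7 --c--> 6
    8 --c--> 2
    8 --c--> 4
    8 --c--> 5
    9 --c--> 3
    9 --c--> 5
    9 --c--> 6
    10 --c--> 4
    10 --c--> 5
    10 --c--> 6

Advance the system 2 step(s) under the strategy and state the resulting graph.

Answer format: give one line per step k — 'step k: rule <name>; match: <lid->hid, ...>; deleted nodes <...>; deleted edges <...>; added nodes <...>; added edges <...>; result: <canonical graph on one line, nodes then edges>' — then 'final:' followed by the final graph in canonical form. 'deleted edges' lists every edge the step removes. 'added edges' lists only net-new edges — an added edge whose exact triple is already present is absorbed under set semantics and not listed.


step 1: rule r1; match: 0->7, 1->0, 2->2, 3->3; deleted nodes 7; deleted edges (7,0,c); (7,2,c); (7,3,c); added nodes 11, 12, 13, 14, 15, 16, 17; added edges (14,0,c); (14,11,c); (14,13,c); (15,2,c); (15,11,c); (15,12,c); (16,3,c); (16,12,c); (16,13,c); (17,11,c); (17,12,c); (17,13,c); result: nodes: 0:vx, 1:vx, 2:vx, 3:vx, 4:vx, 5:vx, 6:vx, 10:tri, 11:vx, 12:vx, 13:vx, 14:tri, 15:tri, 16:tri, 17:tri edges: (10,2,c); (10,4,c); (10,5,c); (14,0,c); (14,11,c); (14,13,c); (15,2,c); (15,11,c); (15,12,c); (16,3,c); (16,12,c); (16,13,c); (17,11,c); (17,12,c); (17,13,c)
step 2: rule r1; match: 0->10, 1->2, 2->4, 3->5; deleted nodes 10; deleted edges (10,2,c); (10,4,c); (10,5,c); added nodes 18, 19, 20, 21, 22, 23, 24; added edges (21,2,c); (21,18,c); (21,20,c); (22,4,c); (22,18,c); (22,19,c); (23,5,c); (23,19,c); (23,20,c); (24,18,c); (24,19,c); (24,20,c); result: nodes: 0:vx, 1:vx, 2:vx, 3:vx, 4:vx, 5:vx, 6:vx, 11:vx, 12:vx, 13:vx, 14:tri, 15:tri, 16:tri, 17:tri, 18:vx, 19:vx, 20:vx, 21:tri, 22:tri, 23:tri, 24:tri edges: (14,0,c); (14,11,c); (14,13,c); (15,2,c); (15,11,c); (15,12,c); (16,3,c); (16,12,c); (16,13,c); (17,11,c); (17,12,c); (17,13,c); (21,2,c); (21,18,c); (21,20,c); (22,4,c); (22,18,c); (22,19,c); (23,5,c); (23,19,c); (23,20,c); (24,18,c); (24,19,c); (24,20,c)
final:
nodes: 0:vx, 1:vx, 2:vx, 3:vx, 4:vx, 5:vx, 6:vx, 11:vx, 12:vx, 13:vx, 14:tri, 15:tri, 16:tri, 17:tri, 18:vx, 19:vx, 20:vx, 21:tri, 22:tri, 23:tri, 24:tri
edges: (14,0,c); (14,11,c); (14,13,c); (15,2,c); (15,11,c); (15,12,c); (16,3,c); (16,12,c); (16,13,c); (17,11,c); (17,12,c); (17,13,c); (21,2,c); (21,18,c); (21,20,c); (22,4,c); (22,18,c); (22,19,c); (23,5,c); (23,19,c); (23,20,c); (24,18,c); (24,19,c); (24,20,c)


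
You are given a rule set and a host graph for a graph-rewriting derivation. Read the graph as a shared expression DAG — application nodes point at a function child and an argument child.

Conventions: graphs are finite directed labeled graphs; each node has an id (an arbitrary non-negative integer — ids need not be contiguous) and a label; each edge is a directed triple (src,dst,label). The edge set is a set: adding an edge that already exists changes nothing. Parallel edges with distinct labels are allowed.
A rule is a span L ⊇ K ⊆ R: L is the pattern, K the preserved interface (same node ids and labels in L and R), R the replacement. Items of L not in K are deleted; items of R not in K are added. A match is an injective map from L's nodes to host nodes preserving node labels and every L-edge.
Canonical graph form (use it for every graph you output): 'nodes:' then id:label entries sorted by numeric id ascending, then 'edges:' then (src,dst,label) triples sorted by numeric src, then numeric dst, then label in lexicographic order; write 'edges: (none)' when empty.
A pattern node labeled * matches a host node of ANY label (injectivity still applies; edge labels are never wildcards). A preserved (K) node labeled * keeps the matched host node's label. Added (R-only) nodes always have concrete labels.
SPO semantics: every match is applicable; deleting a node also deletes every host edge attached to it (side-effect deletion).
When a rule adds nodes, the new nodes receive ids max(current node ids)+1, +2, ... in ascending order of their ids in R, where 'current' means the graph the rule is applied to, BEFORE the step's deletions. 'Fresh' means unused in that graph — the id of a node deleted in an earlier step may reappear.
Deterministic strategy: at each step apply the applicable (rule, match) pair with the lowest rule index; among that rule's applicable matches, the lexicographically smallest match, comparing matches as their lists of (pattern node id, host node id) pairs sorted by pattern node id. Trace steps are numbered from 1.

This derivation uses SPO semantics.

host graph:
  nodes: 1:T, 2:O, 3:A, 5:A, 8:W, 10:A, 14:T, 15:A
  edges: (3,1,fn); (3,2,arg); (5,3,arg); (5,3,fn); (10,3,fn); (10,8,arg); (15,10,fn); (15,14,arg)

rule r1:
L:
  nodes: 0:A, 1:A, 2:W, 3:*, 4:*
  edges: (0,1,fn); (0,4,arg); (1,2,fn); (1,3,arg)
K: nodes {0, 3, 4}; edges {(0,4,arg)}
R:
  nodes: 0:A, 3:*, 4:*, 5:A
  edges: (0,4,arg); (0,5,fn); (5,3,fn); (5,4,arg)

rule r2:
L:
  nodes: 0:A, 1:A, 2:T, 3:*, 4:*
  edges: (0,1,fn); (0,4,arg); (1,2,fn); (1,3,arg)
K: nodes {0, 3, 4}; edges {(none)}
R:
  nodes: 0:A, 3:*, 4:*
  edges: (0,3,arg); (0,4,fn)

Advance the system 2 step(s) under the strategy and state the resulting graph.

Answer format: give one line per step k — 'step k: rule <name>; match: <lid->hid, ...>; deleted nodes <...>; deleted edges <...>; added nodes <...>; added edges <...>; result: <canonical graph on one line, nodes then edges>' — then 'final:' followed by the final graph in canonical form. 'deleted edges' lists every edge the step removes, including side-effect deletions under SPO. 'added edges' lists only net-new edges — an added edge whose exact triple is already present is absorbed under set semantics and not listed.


step 1: rule r2; match: 0->10, 1->3, 2->1, 3->2, 4->8; deleted nodes 1, 3; deleted edges (3,1,fn); (3,2,arg); (5,3,arg); (5,3,fn); (10,3,fn); (10,8,arg); added nodes (none); added edges (10,2,arg); (10,8,fn); result: nodes: 2:O, 5:A, 8:W, 10:A, 14:T, 15:A edges: (10,2,arg); (10,8,fn); (15,10,fn); (15,14,arg)
step 2: rule r1; match: 0->15, 1->10, 2->8, 3->2, 4->14; deleted nodes 8, 10; deleted edges (10,2,arg); (10,8,fn); (15,10,fn); added nodes 16; added edges (15,16,fn); (16,2,fn); (16,14,arg); result: nodes: 2:O, 5:A, 14:T, 15:A, 16:A edges: (15,14,arg); (15,16,fn); (16,2,fn); (16,14,arg)
final:
nodes: 2:O, 5:A, 14:T, 15:A, 16:A
edges: (15,14,arg); (15,16,fn); (16,2,fn); (16,14,arg)


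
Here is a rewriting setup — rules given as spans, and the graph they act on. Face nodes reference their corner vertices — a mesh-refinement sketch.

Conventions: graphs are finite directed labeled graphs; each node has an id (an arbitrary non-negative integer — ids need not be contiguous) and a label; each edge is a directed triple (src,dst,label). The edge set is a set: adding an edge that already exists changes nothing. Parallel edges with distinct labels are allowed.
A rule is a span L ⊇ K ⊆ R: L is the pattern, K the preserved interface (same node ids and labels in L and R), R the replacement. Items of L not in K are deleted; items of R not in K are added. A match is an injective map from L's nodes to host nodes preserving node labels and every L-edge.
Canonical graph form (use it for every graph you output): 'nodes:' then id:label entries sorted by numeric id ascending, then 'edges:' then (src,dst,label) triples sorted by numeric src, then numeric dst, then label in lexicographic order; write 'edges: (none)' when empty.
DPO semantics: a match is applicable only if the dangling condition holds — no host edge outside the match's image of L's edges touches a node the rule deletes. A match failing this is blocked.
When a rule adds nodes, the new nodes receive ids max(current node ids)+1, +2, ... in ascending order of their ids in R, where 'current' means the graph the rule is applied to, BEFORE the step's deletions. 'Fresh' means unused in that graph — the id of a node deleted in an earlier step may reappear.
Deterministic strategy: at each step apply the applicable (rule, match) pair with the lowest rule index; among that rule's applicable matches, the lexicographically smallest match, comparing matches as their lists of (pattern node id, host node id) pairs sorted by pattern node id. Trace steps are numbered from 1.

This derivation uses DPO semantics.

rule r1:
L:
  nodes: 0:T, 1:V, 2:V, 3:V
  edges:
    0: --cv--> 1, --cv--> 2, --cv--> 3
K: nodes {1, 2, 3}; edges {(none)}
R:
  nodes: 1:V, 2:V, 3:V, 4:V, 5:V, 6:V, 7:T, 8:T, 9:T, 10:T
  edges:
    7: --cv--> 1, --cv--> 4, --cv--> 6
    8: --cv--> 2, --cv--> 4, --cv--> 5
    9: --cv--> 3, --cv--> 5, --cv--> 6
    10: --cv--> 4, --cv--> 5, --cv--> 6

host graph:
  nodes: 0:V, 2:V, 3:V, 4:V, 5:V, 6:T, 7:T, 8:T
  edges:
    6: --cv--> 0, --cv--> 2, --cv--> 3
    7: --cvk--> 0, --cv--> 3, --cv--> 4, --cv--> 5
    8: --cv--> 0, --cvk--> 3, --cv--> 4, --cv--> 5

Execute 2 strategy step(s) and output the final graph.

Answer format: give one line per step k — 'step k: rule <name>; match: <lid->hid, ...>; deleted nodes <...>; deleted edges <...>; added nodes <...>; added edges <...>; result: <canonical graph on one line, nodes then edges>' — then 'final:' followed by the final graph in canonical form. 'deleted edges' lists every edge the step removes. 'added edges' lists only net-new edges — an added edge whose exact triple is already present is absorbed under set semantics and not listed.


step 1: rule r1; match: 0->6, 1->0, 2->2, 3->3; deleted nodes 6; deleted edges (6,0,cv); (6,2,cv); (6,3,cv); added nodes 9, 10, 11, 12, 13, 14, 15; added edges (12,0,cv); (12,9,cv); (12,11,cv); (13,2,cv); (13,9,cv); (13,10,cv); (14,3,cv); (14,10,cv); (14,11,cv); (15,9,cv); (15,10,cv); (15,11,cv); result: nodes: 0:V, 2:V, 3:V, 4:V, 5:V, 7:T, 8:T, 9:V, 10:V, 11:V, 12:T, 13:T, 14:T, 15:T edges: (7,0,cvk); (7,3,cv); (7,4,cv); (7,5,cv); (8,0,cv); (8,3,cvk); (8,4,cv); (8,5,cv); (12,0,cv); (12,9,cv); (12,11,cv); (13,2,cv); (13,9,cv); (13,10,cv); (14,3,cv); (14,10,cv); (14,11,cv); (15,9,cv); (15,10,cv); (15,11,cv)
step 2: rule r1; match: 0->12, 1->0, 2->9, 3->11; deleted nodes 12; deleted edges (12,0,cv); (12,9,cv); (12,11,cv); added nodes 16, 17, 18, 19, 20, 21, 22; added edges (19,0,cv); (19,16,cv); (19,18,cv); (20,9,cv); (20,16,cv); (20,17,cv); (21,11,cv); (21,17,cv); (21,18,cv); (22,16,cv); (22,17,cv); (22,18,cv); result: nodes: 0:V, 2:V, 3:V, 4:V, 5:V, 7:T, 8:T, 9:V, 10:V, 11:V, 13:T, 14:T, 15:T, 16:V, 17:V, 18:V, 19:T, 20:T, 21:T, 22:T edges: (7,0,cvk); (7,3,cv); (7,4,cv); (7,5,cv); (8,0,cv); (8,3,cvk); (8,4,cv); (8,5,cv); (13,2,cv); (13,9,cv); (13,10,cv); (14,3,cv); (14,10,cv); (14,11,cv); (15,9,cv); (15,10,cv); (15,11,cv); (19,0,cv); (19,16,cv); (19,18,cv); (20,9,cv); (20,16,cv); (20,17,cv); (21,11,cv); (21,17,cv); (21,18,cv); (22,16,cv); (22,17,cv); (22,18,cv)
final:
nodes: 0:V, 2:V, 3:V, 4:V, 5:V, 7:T, 8:T, 9:V, 10:V, 11:V, 13:T, 14:T, 15:T, 16:V, 17:V, 18:V, 19:T, 20:T, 21:T, 22:T
edges: (7,0,cvk); (7,3,cv); (7,4,cv); (7,5,cv); (8,0,cv); (8,3,cvk); (8,4,cv); (8,5,cv); (13,2,cv); (13,9,cv); (13,10,cv); (14,3,cv); (14,10,cv); (14,11,cv); (15,9,cv); (15,10,cv); (15,11,cv); (19,0,cv); (19,16,cv); (19,18,cv); (20,9,cv); (20,16,cv); (20,17,cv); (21,11,cv); (21,17,cv); (21,18,cv); (22,16,cv); (22,17,cv); (22,18,cv)
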